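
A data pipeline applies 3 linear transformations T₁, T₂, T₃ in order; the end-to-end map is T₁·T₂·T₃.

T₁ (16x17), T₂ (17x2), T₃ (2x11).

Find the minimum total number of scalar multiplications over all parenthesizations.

896

Order (T₁·(T₂·T₃)): (T₂·T₃): 17×2 by 2×11 → 17×11, cost 17·2·11 = 374; (T₁·(T₂·T₃)): 16×17 by 17×11 → 16×11, cost 16·17·11 = 2992; cumulative 3366. Total 3366.
Order ((T₁·T₂)·T₃): (T₁·T₂): 16×17 by 17×2 → 16×2, cost 16·17·2 = 544; ((T₁·T₂)·T₃): 16×2 by 2×11 → 16×11, cost 16·2·11 = 352; cumulative 896. Total 896.
Minimum: 896.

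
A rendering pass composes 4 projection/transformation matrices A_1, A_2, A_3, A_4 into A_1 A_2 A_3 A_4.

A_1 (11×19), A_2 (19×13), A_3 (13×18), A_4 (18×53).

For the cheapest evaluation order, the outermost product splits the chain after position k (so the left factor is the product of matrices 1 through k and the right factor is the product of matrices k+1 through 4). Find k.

3

Adjacent pairs: A_1A_2 = 11·19·13 = 2717; A_2A_3 = 19·13·18 = 4446; A_3A_4 = 13·18·53 = 12402.
Length 3: A_1..A_3: k=1: 0+4446+11·19·18=8208; k=2: 2717+0+11·13·18=5291 → min 5291 | A_2..A_4: k=2: 0+12402+19·13·53=25493; k=3: 4446+0+19·18·53=22572 → min 22572.
Top-level splits: k=1: (A_1..A_1)·(A_2..A_4) → 0+22572+11·19·53 = 33649; k=2: (A_1..A_2)·(A_3..A_4) → 2717+12402+11·13·53 = 22698; k=3: (A_1..A_3)·(A_4..A_4) → 5291+0+11·18·53 = 15785.
Best split is after A_3, i.e. k = 3.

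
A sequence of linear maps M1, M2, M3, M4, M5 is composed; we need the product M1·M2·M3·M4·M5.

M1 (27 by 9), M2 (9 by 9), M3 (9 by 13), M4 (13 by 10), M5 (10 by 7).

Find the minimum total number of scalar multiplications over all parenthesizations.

3997

Adjacent pairs: M1M2 = 27·9·9 = 2187; M2M3 = 9·9·13 = 1053; M3M4 = 9·13·10 = 1170; M4M5 = 13·10·7 = 910.
Length 3: M1..M3: k=1: 0+1053+27·9·13=4212; k=2: 2187+0+27·9·13=5346 → min 4212 | M2..M4: k=2: 0+1170+9·9·10=1980; k=3: 1053+0+9·13·10=2223 → min 1980 | M3..M5: k=3: 0+910+9·13·7=1729; k=4: 1170+0+9·10·7=1800 → min 1729.
Length 4: M1..M4: k=1: 0+1980+27·9·10=4410; k=2: 2187+1170+27·9·10=5787; k=3: 4212+0+27·13·10=7722 → min 4410 | M2..M5: k=2: 0+1729+9·9·7=2296; k=3: 1053+910+9·13·7=2782; k=4: 1980+0+9·10·7=2610 → min 2296.
Length 5: M1..M5: k=1: 0+2296+27·9·7=3997; k=2: 2187+1729+27·9·7=5617; k=3: 4212+910+27·13·7=7579; k=4: 4410+0+27·10·7=6300 → min 3997.
Optimal order: (M1·(M2·(M3·(M4·M5)))) with cost 3997.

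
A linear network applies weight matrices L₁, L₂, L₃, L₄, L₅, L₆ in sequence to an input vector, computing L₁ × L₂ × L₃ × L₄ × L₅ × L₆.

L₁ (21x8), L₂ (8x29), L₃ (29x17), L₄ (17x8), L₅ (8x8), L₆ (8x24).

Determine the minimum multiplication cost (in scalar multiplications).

10920

Adjacent pairs: L₁L₂ = 21·8·29 = 4872; L₂L₃ = 8·29·17 = 3944; L₃L₄ = 29·17·8 = 3944; L₄L₅ = 17·8·8 = 1088; L₅L₆ = 8·8·24 = 1536.
Length 3: L₁..L₃: k=1: 0+3944+21·8·17=6800; k=2: 4872+0+21·29·17=15225 → min 6800 | L₂..L₄: k=2: 0+3944+8·29·8=5800; k=3: 3944+0+8·17·8=5032 → min 5032 | L₃..L₅: k=3: 0+1088+29·17·8=5032; k=4: 3944+0+29·8·8=5800 → min 5032 | L₄..L₆: k=4: 0+1536+17·8·24=4800; k=5: 1088+0+17·8·24=4352 → min 4352.
Length 4: L₁..L₄: k=1: 0+5032+21·8·8=6376; k=2: 4872+3944+21·29·8=13688; k=3: 6800+0+21·17·8=9656 → min 6376 | L₂..L₅: k=2: 0+5032+8·29·8=6888; k=3: 3944+1088+8·17·8=6120; k=4: 5032+0+8·8·8=5544 → min 5544 | L₃..L₆: k=3: 0+4352+29·17·24=16184; k=4: 3944+1536+29·8·24=11048; k=5: 5032+0+29·8·24=10600 → min 10600.
Length 5: L₁..L₅: k=1: 0+5544+21·8·8=6888; k=2: 4872+5032+21·29·8=14776; k=3: 6800+1088+21·17·8=10744; k=4: 6376+0+21·8·8=7720 → min 6888 | L₂..L₆: k=2: 0+10600+8·29·24=16168; k=3: 3944+4352+8·17·24=11560; k=4: 5032+1536+8·8·24=8104; k=5: 5544+0+8·8·24=7080 → min 7080.
Length 6: L₁..L₆: k=1: 0+7080+21·8·24=11112; k=2: 4872+10600+21·29·24=30088; k=3: 6800+4352+21·17·24=19720; k=4: 6376+1536+21·8·24=11944; k=5: 6888+0+21·8·24=10920 → min 10920.
Optimal order: ((L₁ × (((L₂ × L₃) × L₄) × L₅)) × L₆) with cost 10920.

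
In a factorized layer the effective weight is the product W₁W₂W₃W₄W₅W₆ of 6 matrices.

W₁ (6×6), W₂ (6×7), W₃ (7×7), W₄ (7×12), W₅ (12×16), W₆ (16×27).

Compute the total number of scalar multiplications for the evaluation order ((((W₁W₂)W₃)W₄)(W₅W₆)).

8178

(W₁W₂): 6×6 by 6×7 → 6×7, cost 6·6·7 = 252
((W₁W₂)W₃): 6×7 by 7×7 → 6×7, cost 6·7·7 = 294; cumulative 546
(((W₁W₂)W₃)W₄): 6×7 by 7×12 → 6×12, cost 6·7·12 = 504; cumulative 1050
(W₅W₆): 12×16 by 16×27 → 12×27, cost 12·16·27 = 5184
((((W₁W₂)W₃)W₄)(W₅W₆)): 6×12 by 12×27 → 6×27, cost 6·12·27 = 1944; cumulative 8178
Total: 8178 scalar multiplications.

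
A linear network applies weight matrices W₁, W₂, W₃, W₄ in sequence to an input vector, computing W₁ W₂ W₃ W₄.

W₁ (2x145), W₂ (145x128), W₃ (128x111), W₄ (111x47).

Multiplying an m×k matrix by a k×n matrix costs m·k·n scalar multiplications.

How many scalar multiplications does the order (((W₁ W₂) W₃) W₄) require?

(W₁ W₂): 2×145 by 145×128 → 2×128, cost 2·145·128 = 37120
((W₁ W₂) W₃): 2×128 by 128×111 → 2×111, cost 2·128·111 = 28416; cumulative 65536
(((W₁ W₂) W₃) W₄): 2×111 by 111×47 → 2×47, cost 2·111·47 = 10434; cumulative 75970
Total: 75970 scalar multiplications.

75970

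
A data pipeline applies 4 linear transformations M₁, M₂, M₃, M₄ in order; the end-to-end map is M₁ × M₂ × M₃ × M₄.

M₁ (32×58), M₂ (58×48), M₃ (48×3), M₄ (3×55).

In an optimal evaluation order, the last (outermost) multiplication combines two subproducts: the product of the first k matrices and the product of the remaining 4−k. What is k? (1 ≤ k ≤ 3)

3

Adjacent pairs: M₁M₂ = 32·58·48 = 89088; M₂M₃ = 58·48·3 = 8352; M₃M₄ = 48·3·55 = 7920.
Length 3: M₁..M₃: k=1: 0+8352+32·58·3=13920; k=2: 89088+0+32·48·3=93696 → min 13920 | M₂..M₄: k=2: 0+7920+58·48·55=161040; k=3: 8352+0+58·3·55=17922 → min 17922.
Top-level splits: k=1: (M₁..M₁)·(M₂..M₄) → 0+17922+32·58·55 = 120002; k=2: (M₁..M₂)·(M₃..M₄) → 89088+7920+32·48·55 = 181488; k=3: (M₁..M₃)·(M₄..M₄) → 13920+0+32·3·55 = 19200.
Best split is after M₃, i.e. k = 3.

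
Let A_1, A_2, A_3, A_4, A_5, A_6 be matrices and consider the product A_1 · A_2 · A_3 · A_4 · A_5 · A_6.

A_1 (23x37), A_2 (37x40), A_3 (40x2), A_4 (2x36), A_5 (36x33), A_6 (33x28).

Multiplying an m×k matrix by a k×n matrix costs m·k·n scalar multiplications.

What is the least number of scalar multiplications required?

Adjacent pairs: A_1A_2 = 23·37·40 = 34040; A_2A_3 = 37·40·2 = 2960; A_3A_4 = 40·2·36 = 2880; A_4A_5 = 2·36·33 = 2376; A_5A_6 = 36·33·28 = 33264.
Length 3: A_1..A_3: k=1: 0+2960+23·37·2=4662; k=2: 34040+0+23·40·2=35880 → min 4662 | A_2..A_4: k=2: 0+2880+37·40·36=56160; k=3: 2960+0+37·2·36=5624 → min 5624 | A_3..A_5: k=3: 0+2376+40·2·33=5016; k=4: 2880+0+40·36·33=50400 → min 5016 | A_4..A_6: k=4: 0+33264+2·36·28=35280; k=5: 2376+0+2·33·28=4224 → min 4224.
Length 4: A_1..A_4: k=1: 0+5624+23·37·36=36260; k=2: 34040+2880+23·40·36=70040; k=3: 4662+0+23·2·36=6318 → min 6318 | A_2..A_5: k=2: 0+5016+37·40·33=53856; k=3: 2960+2376+37·2·33=7778; k=4: 5624+0+37·36·33=49580 → min 7778 | A_3..A_6: k=3: 0+4224+40·2·28=6464; k=4: 2880+33264+40·36·28=76464; k=5: 5016+0+40·33·28=41976 → min 6464.
Length 5: A_1..A_5: k=1: 0+7778+23·37·33=35861; k=2: 34040+5016+23·40·33=69416; k=3: 4662+2376+23·2·33=8556; k=4: 6318+0+23·36·33=33642 → min 8556 | A_2..A_6: k=2: 0+6464+37·40·28=47904; k=3: 2960+4224+37·2·28=9256; k=4: 5624+33264+37·36·28=76184; k=5: 7778+0+37·33·28=41966 → min 9256.
Length 6: A_1..A_6: k=1: 0+9256+23·37·28=33084; k=2: 34040+6464+23·40·28=66264; k=3: 4662+4224+23·2·28=10174; k=4: 6318+33264+23·36·28=62766; k=5: 8556+0+23·33·28=29808 → min 10174.
Optimal order: ((A_1 · (A_2 · A_3)) · ((A_4 · A_5) · A_6)) with cost 10174.

10174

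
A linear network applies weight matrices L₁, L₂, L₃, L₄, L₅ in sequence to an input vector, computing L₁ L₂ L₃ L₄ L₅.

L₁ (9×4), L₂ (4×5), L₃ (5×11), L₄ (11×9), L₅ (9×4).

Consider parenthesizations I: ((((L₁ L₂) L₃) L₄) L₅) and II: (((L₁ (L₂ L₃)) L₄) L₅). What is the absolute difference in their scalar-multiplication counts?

59

Order I = ((((L₁ L₂) L₃) L₄) L₅): (L₁ L₂): 9×4 by 4×5 → 9×5, cost 9·4·5 = 180; ((L₁ L₂) L₃): 9×5 by 5×11 → 9×11, cost 9·5·11 = 495; cumulative 675; (((L₁ L₂) L₃) L₄): 9×11 by 11×9 → 9×9, cost 9·11·9 = 891; cumulative 1566; ((((L₁ L₂) L₃) L₄) L₅): 9×9 by 9×4 → 9×4, cost 9·9·4 = 324; cumulative 1890. Total 1890.
Order II = (((L₁ (L₂ L₃)) L₄) L₅): (L₂ L₃): 4×5 by 5×11 → 4×11, cost 4·5·11 = 220; (L₁ (L₂ L₃)): 9×4 by 4×11 → 9×11, cost 9·4·11 = 396; cumulative 616; ((L₁ (L₂ L₃)) L₄): 9×11 by 11×9 → 9×9, cost 9·11·9 = 891; cumulative 1507; (((L₁ (L₂ L₃)) L₄) L₅): 9×9 by 9×4 → 9×4, cost 9·9·4 = 324; cumulative 1831. Total 1831.
Difference: |1890 − 1831| = 59.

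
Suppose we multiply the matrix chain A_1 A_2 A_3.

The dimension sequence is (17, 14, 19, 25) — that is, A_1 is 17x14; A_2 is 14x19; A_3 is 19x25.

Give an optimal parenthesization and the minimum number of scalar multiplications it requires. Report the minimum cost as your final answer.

12597

(A_1 (A_2 A_3)): cost 12600.
((A_1 A_2) A_3): cost 12597.
Optimal: ((A_1 A_2) A_3) with cost 12597.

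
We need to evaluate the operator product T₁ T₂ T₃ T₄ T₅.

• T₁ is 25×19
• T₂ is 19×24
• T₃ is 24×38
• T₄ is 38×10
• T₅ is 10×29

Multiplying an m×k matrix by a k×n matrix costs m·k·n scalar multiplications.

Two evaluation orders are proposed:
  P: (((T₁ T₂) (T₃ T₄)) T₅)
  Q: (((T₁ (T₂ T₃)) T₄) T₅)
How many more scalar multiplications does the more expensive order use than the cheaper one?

18358

Order P = (((T₁ T₂) (T₃ T₄)) T₅): (T₁ T₂): 25×19 by 19×24 → 25×24, cost 25·19·24 = 11400; (T₃ T₄): 24×38 by 38×10 → 24×10, cost 24·38·10 = 9120; ((T₁ T₂) (T₃ T₄)): 25×24 by 24×10 → 25×10, cost 25·24·10 = 6000; cumulative 26520; (((T₁ T₂) (T₃ T₄)) T₅): 25×10 by 10×29 → 25×29, cost 25·10·29 = 7250; cumulative 33770. Total 33770.
Order Q = (((T₁ (T₂ T₃)) T₄) T₅): (T₂ T₃): 19×24 by 24×38 → 19×38, cost 19·24·38 = 17328; (T₁ (T₂ T₃)): 25×19 by 19×38 → 25×38, cost 25·19·38 = 18050; cumulative 35378; ((T₁ (T₂ T₃)) T₄): 25×38 by 38×10 → 25×10, cost 25·38·10 = 9500; cumulative 44878; (((T₁ (T₂ T₃)) T₄) T₅): 25×10 by 10×29 → 25×29, cost 25·10·29 = 7250; cumulative 52128. Total 52128.
Difference: |33770 − 52128| = 18358.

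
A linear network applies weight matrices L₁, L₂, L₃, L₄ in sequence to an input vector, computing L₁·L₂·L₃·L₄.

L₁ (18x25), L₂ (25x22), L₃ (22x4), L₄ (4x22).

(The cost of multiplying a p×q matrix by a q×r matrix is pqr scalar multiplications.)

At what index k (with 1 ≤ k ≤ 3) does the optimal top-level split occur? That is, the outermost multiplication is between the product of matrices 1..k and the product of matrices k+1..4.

Adjacent pairs: L₁L₂ = 18·25·22 = 9900; L₂L₃ = 25·22·4 = 2200; L₃L₄ = 22·4·22 = 1936.
Length 3: L₁..L₃: k=1: 0+2200+18·25·4=4000; k=2: 9900+0+18·22·4=11484 → min 4000 | L₂..L₄: k=2: 0+1936+25·22·22=14036; k=3: 2200+0+25·4·22=4400 → min 4400.
Top-level splits: k=1: (L₁..L₁)·(L₂..L₄) → 0+4400+18·25·22 = 14300; k=2: (L₁..L₂)·(L₃..L₄) → 9900+1936+18·22·22 = 20548; k=3: (L₁..L₃)·(L₄..L₄) → 4000+0+18·4·22 = 5584.
Best split is after L₃, i.e. k = 3.

3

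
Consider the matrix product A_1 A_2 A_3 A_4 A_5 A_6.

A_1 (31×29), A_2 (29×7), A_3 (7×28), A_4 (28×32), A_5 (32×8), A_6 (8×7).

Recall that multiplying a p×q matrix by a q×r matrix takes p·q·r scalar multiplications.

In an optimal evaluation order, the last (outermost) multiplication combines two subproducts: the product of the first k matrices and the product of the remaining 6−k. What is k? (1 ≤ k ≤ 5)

1

Adjacent pairs: A_1A_2 = 31·29·7 = 6293; A_2A_3 = 29·7·28 = 5684; A_3A_4 = 7·28·32 = 6272; A_4A_5 = 28·32·8 = 7168; A_5A_6 = 32·8·7 = 1792.
Length 3: A_1..A_3: k=1: 0+5684+31·29·28=30856; k=2: 6293+0+31·7·28=12369 → min 12369 | A_2..A_4: k=2: 0+6272+29·7·32=12768; k=3: 5684+0+29·28·32=31668 → min 12768 | A_3..A_5: k=3: 0+7168+7·28·8=8736; k=4: 6272+0+7·32·8=8064 → min 8064 | A_4..A_6: k=4: 0+1792+28·32·7=8064; k=5: 7168+0+28·8·7=8736 → min 8064.
Length 4: A_1..A_4: k=1: 0+12768+31·29·32=41536; k=2: 6293+6272+31·7·32=19509; k=3: 12369+0+31·28·32=40145 → min 19509 | A_2..A_5: k=2: 0+8064+29·7·8=9688; k=3: 5684+7168+29·28·8=19348; k=4: 12768+0+29·32·8=20192 → min 9688 | A_3..A_6: k=3: 0+8064+7·28·7=9436; k=4: 6272+1792+7·32·7=9632; k=5: 8064+0+7·8·7=8456 → min 8456.
Length 5: A_1..A_5: k=1: 0+9688+31·29·8=16880; k=2: 6293+8064+31·7·8=16093; k=3: 12369+7168+31·28·8=26481; k=4: 19509+0+31·32·8=27445 → min 16093 | A_2..A_6: k=2: 0+8456+29·7·7=9877; k=3: 5684+8064+29·28·7=19432; k=4: 12768+1792+29·32·7=21056; k=5: 9688+0+29·8·7=11312 → min 9877.
Top-level splits: k=1: (A_1..A_1)·(A_2..A_6) → 0+9877+31·29·7 = 16170; k=2: (A_1..A_2)·(A_3..A_6) → 6293+8456+31·7·7 = 16268; k=3: (A_1..A_3)·(A_4..A_6) → 12369+8064+31·28·7 = 26509; k=4: (A_1..A_4)·(A_5..A_6) → 19509+1792+31·32·7 = 28245; k=5: (A_1..A_5)·(A_6..A_6) → 16093+0+31·8·7 = 17829.
Best split is after A_1, i.e. k = 1.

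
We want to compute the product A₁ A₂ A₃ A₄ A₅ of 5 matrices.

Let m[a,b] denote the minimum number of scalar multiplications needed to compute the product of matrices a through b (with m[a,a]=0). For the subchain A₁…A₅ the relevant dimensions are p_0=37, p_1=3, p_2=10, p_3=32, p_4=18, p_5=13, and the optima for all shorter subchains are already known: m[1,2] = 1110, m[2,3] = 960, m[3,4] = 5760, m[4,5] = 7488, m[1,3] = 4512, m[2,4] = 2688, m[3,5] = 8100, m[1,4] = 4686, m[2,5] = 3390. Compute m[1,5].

4833

m[1,5] = min over k∈[1,4] of m[1,k]+m[k+1,5]+p_{0}·p_k·p_{5}.
k=1: 0 + 3390 + 37·3·13 = 4833; k=2: 1110 + 8100 + 37·10·13 = 14020; k=3: 4512 + 7488 + 37·32·13 = 27392; k=4: 4686 + 0 + 37·18·13 = 13344.
Minimum: 4833 at k=1.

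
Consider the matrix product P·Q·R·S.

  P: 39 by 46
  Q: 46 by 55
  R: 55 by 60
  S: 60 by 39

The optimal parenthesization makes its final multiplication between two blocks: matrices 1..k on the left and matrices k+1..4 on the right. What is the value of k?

1

Adjacent pairs: PQ = 39·46·55 = 98670; QR = 46·55·60 = 151800; RS = 55·60·39 = 128700.
Length 3: P..R: k=1: 0+151800+39·46·60=259440; k=2: 98670+0+39·55·60=227370 → min 227370 | Q..S: k=2: 0+128700+46·55·39=227370; k=3: 151800+0+46·60·39=259440 → min 227370.
Top-level splits: k=1: (P..P)·(Q..S) → 0+227370+39·46·39 = 297336; k=2: (P..Q)·(R..S) → 98670+128700+39·55·39 = 311025; k=3: (P..R)·(S..S) → 227370+0+39·60·39 = 318630.
Best split is after P, i.e. k = 1.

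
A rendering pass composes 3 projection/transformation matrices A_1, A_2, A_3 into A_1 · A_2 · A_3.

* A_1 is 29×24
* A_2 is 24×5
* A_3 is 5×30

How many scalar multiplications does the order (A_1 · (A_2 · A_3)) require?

24480

(A_2 · A_3): 24×5 by 5×30 → 24×30, cost 24·5·30 = 3600
(A_1 · (A_2 · A_3)): 29×24 by 24×30 → 29×30, cost 29·24·30 = 20880; cumulative 24480
Total: 24480 scalar multiplications.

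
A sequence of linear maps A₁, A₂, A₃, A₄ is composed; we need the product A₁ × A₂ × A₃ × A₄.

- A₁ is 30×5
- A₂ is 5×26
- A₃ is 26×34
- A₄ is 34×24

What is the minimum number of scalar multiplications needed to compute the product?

Adjacent pairs: A₁A₂ = 30·5·26 = 3900; A₂A₃ = 5·26·34 = 4420; A₃A₄ = 26·34·24 = 21216.
Length 3: A₁..A₃: k=1: 0+4420+30·5·34=9520; k=2: 3900+0+30·26·34=30420 → min 9520 | A₂..A₄: k=2: 0+21216+5·26·24=24336; k=3: 4420+0+5·34·24=8500 → min 8500.
Length 4: A₁..A₄: k=1: 0+8500+30·5·24=12100; k=2: 3900+21216+30·26·24=43836; k=3: 9520+0+30·34·24=34000 → min 12100.
Optimal order: (A₁ × ((A₂ × A₃) × A₄)) with cost 12100.

12100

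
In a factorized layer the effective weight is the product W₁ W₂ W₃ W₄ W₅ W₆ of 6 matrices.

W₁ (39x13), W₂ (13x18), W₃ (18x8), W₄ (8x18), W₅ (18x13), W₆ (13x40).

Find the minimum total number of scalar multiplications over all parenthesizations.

24440

Adjacent pairs: W₁W₂ = 39·13·18 = 9126; W₂W₃ = 13·18·8 = 1872; W₃W₄ = 18·8·18 = 2592; W₄W₅ = 8·18·13 = 1872; W₅W₆ = 18·13·40 = 9360.
Length 3: W₁..W₃: k=1: 0+1872+39·13·8=5928; k=2: 9126+0+39·18·8=14742 → min 5928 | W₂..W₄: k=2: 0+2592+13·18·18=6804; k=3: 1872+0+13·8·18=3744 → min 3744 | W₃..W₅: k=3: 0+1872+18·8·13=3744; k=4: 2592+0+18·18·13=6804 → min 3744 | W₄..W₆: k=4: 0+9360+8·18·40=15120; k=5: 1872+0+8·13·40=6032 → min 6032.
Length 4: W₁..W₄: k=1: 0+3744+39·13·18=12870; k=2: 9126+2592+39·18·18=24354; k=3: 5928+0+39·8·18=11544 → min 11544 | W₂..W₅: k=2: 0+3744+13·18·13=6786; k=3: 1872+1872+13·8·13=5096; k=4: 3744+0+13·18·13=6786 → min 5096 | W₃..W₆: k=3: 0+6032+18·8·40=11792; k=4: 2592+9360+18·18·40=24912; k=5: 3744+0+18·13·40=13104 → min 11792.
Length 5: W₁..W₅: k=1: 0+5096+39·13·13=11687; k=2: 9126+3744+39·18·13=21996; k=3: 5928+1872+39·8·13=11856; k=4: 11544+0+39·18·13=20670 → min 11687 | W₂..W₆: k=2: 0+11792+13·18·40=21152; k=3: 1872+6032+13·8·40=12064; k=4: 3744+9360+13·18·40=22464; k=5: 5096+0+13·13·40=11856 → min 11856.
Length 6: W₁..W₆: k=1: 0+11856+39·13·40=32136; k=2: 9126+11792+39·18·40=48998; k=3: 5928+6032+39·8·40=24440; k=4: 11544+9360+39·18·40=48984; k=5: 11687+0+39·13·40=31967 → min 24440.
Optimal order: ((W₁ (W₂ W₃)) ((W₄ W₅) W₆)) with cost 24440.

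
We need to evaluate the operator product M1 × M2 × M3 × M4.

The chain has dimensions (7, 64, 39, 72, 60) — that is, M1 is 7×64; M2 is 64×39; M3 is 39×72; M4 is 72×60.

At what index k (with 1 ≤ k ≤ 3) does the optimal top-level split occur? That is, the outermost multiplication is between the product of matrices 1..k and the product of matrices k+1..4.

Adjacent pairs: M1M2 = 7·64·39 = 17472; M2M3 = 64·39·72 = 179712; M3M4 = 39·72·60 = 168480.
Length 3: M1..M3: k=1: 0+179712+7·64·72=211968; k=2: 17472+0+7·39·72=37128 → min 37128 | M2..M4: k=2: 0+168480+64·39·60=318240; k=3: 179712+0+64·72·60=456192 → min 318240.
Top-level splits: k=1: (M1..M1)·(M2..M4) → 0+318240+7·64·60 = 345120; k=2: (M1..M2)·(M3..M4) → 17472+168480+7·39·60 = 202332; k=3: (M1..M3)·(M4..M4) → 37128+0+7·72·60 = 67368.
Best split is after M3, i.e. k = 3.

3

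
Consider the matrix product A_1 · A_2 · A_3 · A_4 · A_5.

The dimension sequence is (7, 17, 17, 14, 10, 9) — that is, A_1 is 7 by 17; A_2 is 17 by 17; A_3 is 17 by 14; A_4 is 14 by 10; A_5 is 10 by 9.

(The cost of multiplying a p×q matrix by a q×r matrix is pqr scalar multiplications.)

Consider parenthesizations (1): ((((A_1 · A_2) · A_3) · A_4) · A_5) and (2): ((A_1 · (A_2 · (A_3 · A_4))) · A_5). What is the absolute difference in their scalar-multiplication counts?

1791

Order (1) = ((((A_1 · A_2) · A_3) · A_4) · A_5): (A_1 · A_2): 7×17 by 17×17 → 7×17, cost 7·17·17 = 2023; ((A_1 · A_2) · A_3): 7×17 by 17×14 → 7×14, cost 7·17·14 = 1666; cumulative 3689; (((A_1 · A_2) · A_3) · A_4): 7×14 by 14×10 → 7×10, cost 7·14·10 = 980; cumulative 4669; ((((A_1 · A_2) · A_3) · A_4) · A_5): 7×10 by 10×9 → 7×9, cost 7·10·9 = 630; cumulative 5299. Total 5299.
Order (2) = ((A_1 · (A_2 · (A_3 · A_4))) · A_5): (A_3 · A_4): 17×14 by 14×10 → 17×10, cost 17·14·10 = 2380; (A_2 · (A_3 · A_4)): 17×17 by 17×10 → 17×10, cost 17·17·10 = 2890; cumulative 5270; (A_1 · (A_2 · (A_3 · A_4))): 7×17 by 17×10 → 7×10, cost 7·17·10 = 1190; cumulative 6460; ((A_1 · (A_2 · (A_3 · A_4))) · A_5): 7×10 by 10×9 → 7×9, cost 7·10·9 = 630; cumulative 7090. Total 7090.
Difference: |5299 − 7090| = 1791.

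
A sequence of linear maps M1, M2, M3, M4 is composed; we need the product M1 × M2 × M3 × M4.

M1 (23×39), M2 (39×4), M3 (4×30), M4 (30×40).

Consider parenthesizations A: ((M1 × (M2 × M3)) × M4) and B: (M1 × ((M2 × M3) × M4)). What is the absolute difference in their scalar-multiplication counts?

28170

Order A = ((M1 × (M2 × M3)) × M4): (M2 × M3): 39×4 by 4×30 → 39×30, cost 39·4·30 = 4680; (M1 × (M2 × M3)): 23×39 by 39×30 → 23×30, cost 23·39·30 = 26910; cumulative 31590; ((M1 × (M2 × M3)) × M4): 23×30 by 30×40 → 23×40, cost 23·30·40 = 27600; cumulative 59190. Total 59190.
Order B = (M1 × ((M2 × M3) × M4)): (M2 × M3): 39×4 by 4×30 → 39×30, cost 39·4·30 = 4680; ((M2 × M3) × M4): 39×30 by 30×40 → 39×40, cost 39·30·40 = 46800; cumulative 51480; (M1 × ((M2 × M3) × M4)): 23×39 by 39×40 → 23×40, cost 23·39·40 = 35880; cumulative 87360. Total 87360.
Difference: |59190 − 87360| = 28170.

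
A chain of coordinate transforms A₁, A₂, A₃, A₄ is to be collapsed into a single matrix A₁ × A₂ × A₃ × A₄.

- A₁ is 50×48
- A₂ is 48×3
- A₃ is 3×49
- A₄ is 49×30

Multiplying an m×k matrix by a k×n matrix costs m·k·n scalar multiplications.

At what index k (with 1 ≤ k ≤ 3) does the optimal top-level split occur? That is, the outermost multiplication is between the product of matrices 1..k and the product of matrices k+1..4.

Adjacent pairs: A₁A₂ = 50·48·3 = 7200; A₂A₃ = 48·3·49 = 7056; A₃A₄ = 3·49·30 = 4410.
Length 3: A₁..A₃: k=1: 0+7056+50·48·49=124656; k=2: 7200+0+50·3·49=14550 → min 14550 | A₂..A₄: k=2: 0+4410+48·3·30=8730; k=3: 7056+0+48·49·30=77616 → min 8730.
Top-level splits: k=1: (A₁..A₁)·(A₂..A₄) → 0+8730+50·48·30 = 80730; k=2: (A₁..A₂)·(A₃..A₄) → 7200+4410+50·3·30 = 16110; k=3: (A₁..A₃)·(A₄..A₄) → 14550+0+50·49·30 = 88050.
Best split is after A₂, i.e. k = 2.

2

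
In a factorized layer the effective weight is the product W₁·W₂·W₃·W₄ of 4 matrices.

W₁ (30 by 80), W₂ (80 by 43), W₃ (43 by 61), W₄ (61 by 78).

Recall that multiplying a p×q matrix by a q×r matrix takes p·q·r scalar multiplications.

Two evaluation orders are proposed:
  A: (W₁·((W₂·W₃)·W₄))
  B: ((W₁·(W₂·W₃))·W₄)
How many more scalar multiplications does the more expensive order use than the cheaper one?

278700

Order A = (W₁·((W₂·W₃)·W₄)): (W₂·W₃): 80×43 by 43×61 → 80×61, cost 80·43·61 = 209840; ((W₂·W₃)·W₄): 80×61 by 61×78 → 80×78, cost 80·61·78 = 380640; cumulative 590480; (W₁·((W₂·W₃)·W₄)): 30×80 by 80×78 → 30×78, cost 30·80·78 = 187200; cumulative 777680. Total 777680.
Order B = ((W₁·(W₂·W₃))·W₄): (W₂·W₃): 80×43 by 43×61 → 80×61, cost 80·43·61 = 209840; (W₁·(W₂·W₃)): 30×80 by 80×61 → 30×61, cost 30·80·61 = 146400; cumulative 356240; ((W₁·(W₂·W₃))·W₄): 30×61 by 61×78 → 30×78, cost 30·61·78 = 142740; cumulative 498980. Total 498980.
Difference: |777680 − 498980| = 278700.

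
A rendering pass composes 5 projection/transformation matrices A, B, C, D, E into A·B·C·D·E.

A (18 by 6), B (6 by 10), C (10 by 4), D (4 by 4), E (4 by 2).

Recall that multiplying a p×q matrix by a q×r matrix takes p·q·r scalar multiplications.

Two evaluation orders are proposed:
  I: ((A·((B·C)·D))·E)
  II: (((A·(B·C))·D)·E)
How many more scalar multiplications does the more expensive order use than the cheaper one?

192

Order I = ((A·((B·C)·D))·E): (B·C): 6×10 by 10×4 → 6×4, cost 6·10·4 = 240; ((B·C)·D): 6×4 by 4×4 → 6×4, cost 6·4·4 = 96; cumulative 336; (A·((B·C)·D)): 18×6 by 6×4 → 18×4, cost 18·6·4 = 432; cumulative 768; ((A·((B·C)·D))·E): 18×4 by 4×2 → 18×2, cost 18·4·2 = 144; cumulative 912. Total 912.
Order II = (((A·(B·C))·D)·E): (B·C): 6×10 by 10×4 → 6×4, cost 6·10·4 = 240; (A·(B·C)): 18×6 by 6×4 → 18×4, cost 18·6·4 = 432; cumulative 672; ((A·(B·C))·D): 18×4 by 4×4 → 18×4, cost 18·4·4 = 288; cumulative 960; (((A·(B·C))·D)·E): 18×4 by 4×2 → 18×2, cost 18·4·2 = 144; cumulative 1104. Total 1104.
Difference: |912 − 1104| = 192.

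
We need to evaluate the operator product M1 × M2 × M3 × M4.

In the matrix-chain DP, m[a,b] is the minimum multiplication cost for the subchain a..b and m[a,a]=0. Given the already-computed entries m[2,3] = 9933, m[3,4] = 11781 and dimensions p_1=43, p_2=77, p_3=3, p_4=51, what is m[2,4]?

16512

m[2,4] = min over k∈[2,3] of m[2,k]+m[k+1,4]+p_{1}·p_k·p_{4}.
k=2: 0 + 11781 + 43·77·51 = 180642; k=3: 9933 + 0 + 43·3·51 = 16512.
Minimum: 16512 at k=3.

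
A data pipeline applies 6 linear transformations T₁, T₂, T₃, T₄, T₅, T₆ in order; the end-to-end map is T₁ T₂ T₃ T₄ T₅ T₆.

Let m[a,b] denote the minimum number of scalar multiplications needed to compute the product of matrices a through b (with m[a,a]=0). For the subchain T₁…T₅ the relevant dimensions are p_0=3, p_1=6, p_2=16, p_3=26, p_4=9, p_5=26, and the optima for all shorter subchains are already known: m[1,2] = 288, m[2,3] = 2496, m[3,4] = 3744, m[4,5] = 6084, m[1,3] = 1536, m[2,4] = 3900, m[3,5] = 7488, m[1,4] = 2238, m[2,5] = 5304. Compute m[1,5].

2940

m[1,5] = min over k∈[1,4] of m[1,k]+m[k+1,5]+p_{0}·p_k·p_{5}.
k=1: 0 + 5304 + 3·6·26 = 5772; k=2: 288 + 7488 + 3·16·26 = 9024; k=3: 1536 + 6084 + 3·26·26 = 9648; k=4: 2238 + 0 + 3·9·26 = 2940.
Minimum: 2940 at k=4.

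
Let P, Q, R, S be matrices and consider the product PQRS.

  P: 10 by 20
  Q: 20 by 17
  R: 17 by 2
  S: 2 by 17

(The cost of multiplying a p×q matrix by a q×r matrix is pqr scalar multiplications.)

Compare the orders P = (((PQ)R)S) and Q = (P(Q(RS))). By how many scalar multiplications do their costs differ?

Order P = (((PQ)R)S): (PQ): 10×20 by 20×17 → 10×17, cost 10·20·17 = 3400; ((PQ)R): 10×17 by 17×2 → 10×2, cost 10·17·2 = 340; cumulative 3740; (((PQ)R)S): 10×2 by 2×17 → 10×17, cost 10·2·17 = 340; cumulative 4080. Total 4080.
Order Q = (P(Q(RS))): (RS): 17×2 by 2×17 → 17×17, cost 17·2·17 = 578; (Q(RS)): 20×17 by 17×17 → 20×17, cost 20·17·17 = 5780; cumulative 6358; (P(Q(RS))): 10×20 by 20×17 → 10×17, cost 10·20·17 = 3400; cumulative 9758. Total 9758.
Difference: |4080 − 9758| = 5678.

5678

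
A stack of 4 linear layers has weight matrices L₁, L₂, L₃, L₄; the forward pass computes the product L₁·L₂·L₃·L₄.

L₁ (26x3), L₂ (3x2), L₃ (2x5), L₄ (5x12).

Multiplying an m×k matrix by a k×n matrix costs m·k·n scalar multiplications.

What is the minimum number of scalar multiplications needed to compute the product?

900

Adjacent pairs: L₁L₂ = 26·3·2 = 156; L₂L₃ = 3·2·5 = 30; L₃L₄ = 2·5·12 = 120.
Length 3: L₁..L₃: k=1: 0+30+26·3·5=420; k=2: 156+0+26·2·5=416 → min 416 | L₂..L₄: k=2: 0+120+3·2·12=192; k=3: 30+0+3·5·12=210 → min 192.
Length 4: L₁..L₄: k=1: 0+192+26·3·12=1128; k=2: 156+120+26·2·12=900; k=3: 416+0+26·5·12=1976 → min 900.
Optimal order: ((L₁·L₂)·(L₃·L₄)) with cost 900.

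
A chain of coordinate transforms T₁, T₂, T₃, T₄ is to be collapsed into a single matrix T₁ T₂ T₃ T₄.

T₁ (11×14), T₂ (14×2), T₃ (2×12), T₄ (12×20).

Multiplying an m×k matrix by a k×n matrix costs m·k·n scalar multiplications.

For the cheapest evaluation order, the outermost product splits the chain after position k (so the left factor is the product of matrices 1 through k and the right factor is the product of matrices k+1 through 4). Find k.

2

Adjacent pairs: T₁T₂ = 11·14·2 = 308; T₂T₃ = 14·2·12 = 336; T₃T₄ = 2·12·20 = 480.
Length 3: T₁..T₃: k=1: 0+336+11·14·12=2184; k=2: 308+0+11·2·12=572 → min 572 | T₂..T₄: k=2: 0+480+14·2·20=1040; k=3: 336+0+14·12·20=3696 → min 1040.
Top-level splits: k=1: (T₁..T₁)·(T₂..T₄) → 0+1040+11·14·20 = 4120; k=2: (T₁..T₂)·(T₃..T₄) → 308+480+11·2·20 = 1228; k=3: (T₁..T₃)·(T₄..T₄) → 572+0+11·12·20 = 3212.
Best split is after T₂, i.e. k = 2.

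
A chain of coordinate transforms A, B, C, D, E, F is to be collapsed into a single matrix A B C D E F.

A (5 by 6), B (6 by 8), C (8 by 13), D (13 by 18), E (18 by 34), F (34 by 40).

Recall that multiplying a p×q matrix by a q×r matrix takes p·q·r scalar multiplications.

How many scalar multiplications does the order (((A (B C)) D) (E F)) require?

30264

(B C): 6×8 by 8×13 → 6×13, cost 6·8·13 = 624
(A (B C)): 5×6 by 6×13 → 5×13, cost 5·6·13 = 390; cumulative 1014
((A (B C)) D): 5×13 by 13×18 → 5×18, cost 5·13·18 = 1170; cumulative 2184
(E F): 18×34 by 34×40 → 18×40, cost 18·34·40 = 24480
(((A (B C)) D) (E F)): 5×18 by 18×40 → 5×40, cost 5·18·40 = 3600; cumulative 30264
Total: 30264 scalar multiplications.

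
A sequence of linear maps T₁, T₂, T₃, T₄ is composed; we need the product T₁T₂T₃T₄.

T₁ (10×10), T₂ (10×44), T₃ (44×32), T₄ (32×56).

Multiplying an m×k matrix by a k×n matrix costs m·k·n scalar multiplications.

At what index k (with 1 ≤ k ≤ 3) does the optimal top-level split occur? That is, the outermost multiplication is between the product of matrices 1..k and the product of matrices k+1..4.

3

Adjacent pairs: T₁T₂ = 10·10·44 = 4400; T₂T₃ = 10·44·32 = 14080; T₃T₄ = 44·32·56 = 78848.
Length 3: T₁..T₃: k=1: 0+14080+10·10·32=17280; k=2: 4400+0+10·44·32=18480 → min 17280 | T₂..T₄: k=2: 0+78848+10·44·56=103488; k=3: 14080+0+10·32·56=32000 → min 32000.
Top-level splits: k=1: (T₁..T₁)·(T₂..T₄) → 0+32000+10·10·56 = 37600; k=2: (T₁..T₂)·(T₃..T₄) → 4400+78848+10·44·56 = 107888; k=3: (T₁..T₃)·(T₄..T₄) → 17280+0+10·32·56 = 35200.
Best split is after T₃, i.e. k = 3.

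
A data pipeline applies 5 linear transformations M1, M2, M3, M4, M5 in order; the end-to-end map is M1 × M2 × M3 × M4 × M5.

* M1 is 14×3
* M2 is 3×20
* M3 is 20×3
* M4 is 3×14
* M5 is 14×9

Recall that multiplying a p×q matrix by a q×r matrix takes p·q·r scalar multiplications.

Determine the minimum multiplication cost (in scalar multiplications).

Adjacent pairs: M1M2 = 14·3·20 = 840; M2M3 = 3·20·3 = 180; M3M4 = 20·3·14 = 840; M4M5 = 3·14·9 = 378.
Length 3: M1..M3: k=1: 0+180+14·3·3=306; k=2: 840+0+14·20·3=1680 → min 306 | M2..M4: k=2: 0+840+3·20·14=1680; k=3: 180+0+3·3·14=306 → min 306 | M3..M5: k=3: 0+378+20·3·9=918; k=4: 840+0+20·14·9=3360 → min 918.
Length 4: M1..M4: k=1: 0+306+14·3·14=894; k=2: 840+840+14·20·14=5600; k=3: 306+0+14·3·14=894 → min 894 | M2..M5: k=2: 0+918+3·20·9=1458; k=3: 180+378+3·3·9=639; k=4: 306+0+3·14·9=684 → min 639.
Length 5: M1..M5: k=1: 0+639+14·3·9=1017; k=2: 840+918+14·20·9=4278; k=3: 306+378+14·3·9=1062; k=4: 894+0+14·14·9=2658 → min 1017.
Optimal order: (M1 × ((M2 × M3) × (M4 × M5))) with cost 1017.

1017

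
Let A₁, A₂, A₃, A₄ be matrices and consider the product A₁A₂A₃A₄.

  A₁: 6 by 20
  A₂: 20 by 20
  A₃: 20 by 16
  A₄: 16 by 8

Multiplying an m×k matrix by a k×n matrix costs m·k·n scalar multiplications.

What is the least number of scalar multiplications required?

5088

Adjacent pairs: A₁A₂ = 6·20·20 = 2400; A₂A₃ = 20·20·16 = 6400; A₃A₄ = 20·16·8 = 2560.
Length 3: A₁..A₃: k=1: 0+6400+6·20·16=8320; k=2: 2400+0+6·20·16=4320 → min 4320 | A₂..A₄: k=2: 0+2560+20·20·8=5760; k=3: 6400+0+20·16·8=8960 → min 5760.
Length 4: A₁..A₄: k=1: 0+5760+6·20·8=6720; k=2: 2400+2560+6·20·8=5920; k=3: 4320+0+6·16·8=5088 → min 5088.
Optimal order: (((A₁A₂)A₃)A₄) with cost 5088.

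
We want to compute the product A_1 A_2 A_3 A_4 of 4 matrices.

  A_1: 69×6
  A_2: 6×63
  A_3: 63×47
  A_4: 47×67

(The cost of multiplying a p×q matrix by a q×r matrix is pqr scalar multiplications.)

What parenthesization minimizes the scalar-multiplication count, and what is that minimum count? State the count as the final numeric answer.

64398

Adjacent pairs: A_1A_2 = 69·6·63 = 26082; A_2A_3 = 6·63·47 = 17766; A_3A_4 = 63·47·67 = 198387.
Length 3: A_1..A_3: k=1: 0+17766+69·6·47=37224; k=2: 26082+0+69·63·47=230391 → min 37224 | A_2..A_4: k=2: 0+198387+6·63·67=223713; k=3: 17766+0+6·47·67=36660 → min 36660.
Length 4: A_1..A_4: k=1: 0+36660+69·6·67=64398; k=2: 26082+198387+69·63·67=515718; k=3: 37224+0+69·47·67=254505 → min 64398.
Optimal parenthesization: (A_1 ((A_2 A_3) A_4)) with cost 64398.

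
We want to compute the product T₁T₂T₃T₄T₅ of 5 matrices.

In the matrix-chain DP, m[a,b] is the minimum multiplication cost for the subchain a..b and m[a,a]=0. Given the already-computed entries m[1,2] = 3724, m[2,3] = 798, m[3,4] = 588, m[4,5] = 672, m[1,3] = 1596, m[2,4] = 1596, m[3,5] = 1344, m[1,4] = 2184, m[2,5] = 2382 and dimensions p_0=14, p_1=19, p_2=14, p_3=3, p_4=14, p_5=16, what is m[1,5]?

2940

m[1,5] = min over k∈[1,4] of m[1,k]+m[k+1,5]+p_{0}·p_k·p_{5}.
k=1: 0 + 2382 + 14·19·16 = 6638; k=2: 3724 + 1344 + 14·14·16 = 8204; k=3: 1596 + 672 + 14·3·16 = 2940; k=4: 2184 + 0 + 14·14·16 = 5320.
Minimum: 2940 at k=3.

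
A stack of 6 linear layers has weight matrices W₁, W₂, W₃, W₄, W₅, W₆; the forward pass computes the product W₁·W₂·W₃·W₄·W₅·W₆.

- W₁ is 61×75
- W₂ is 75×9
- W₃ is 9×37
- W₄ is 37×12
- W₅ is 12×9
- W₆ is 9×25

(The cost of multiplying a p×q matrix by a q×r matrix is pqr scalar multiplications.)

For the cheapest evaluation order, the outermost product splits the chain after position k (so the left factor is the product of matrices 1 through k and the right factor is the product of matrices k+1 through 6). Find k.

Adjacent pairs: W₁W₂ = 61·75·9 = 41175; W₂W₃ = 75·9·37 = 24975; W₃W₄ = 9·37·12 = 3996; W₄W₅ = 37·12·9 = 3996; W₅W₆ = 12·9·25 = 2700.
Length 3: W₁..W₃: k=1: 0+24975+61·75·37=194250; k=2: 41175+0+61·9·37=61488 → min 61488 | W₂..W₄: k=2: 0+3996+75·9·12=12096; k=3: 24975+0+75·37·12=58275 → min 12096 | W₃..W₅: k=3: 0+3996+9·37·9=6993; k=4: 3996+0+9·12·9=4968 → min 4968 | W₄..W₆: k=4: 0+2700+37·12·25=13800; k=5: 3996+0+37·9·25=12321 → min 12321.
Length 4: W₁..W₄: k=1: 0+12096+61·75·12=66996; k=2: 41175+3996+61·9·12=51759; k=3: 61488+0+61·37·12=88572 → min 51759 | W₂..W₅: k=2: 0+4968+75·9·9=11043; k=3: 24975+3996+75·37·9=53946; k=4: 12096+0+75·12·9=20196 → min 11043 | W₃..W₆: k=3: 0+12321+9·37·25=20646; k=4: 3996+2700+9·12·25=9396; k=5: 4968+0+9·9·25=6993 → min 6993.
Length 5: W₁..W₅: k=1: 0+11043+61·75·9=52218; k=2: 41175+4968+61·9·9=51084; k=3: 61488+3996+61·37·9=85797; k=4: 51759+0+61·12·9=58347 → min 51084 | W₂..W₆: k=2: 0+6993+75·9·25=23868; k=3: 24975+12321+75·37·25=106671; k=4: 12096+2700+75·12·25=37296; k=5: 11043+0+75·9·25=27918 → min 23868.
Top-level splits: k=1: (W₁..W₁)·(W₂..W₆) → 0+23868+61·75·25 = 138243; k=2: (W₁..W₂)·(W₃..W₆) → 41175+6993+61·9·25 = 61893; k=3: (W₁..W₃)·(W₄..W₆) → 61488+12321+61·37·25 = 130234; k=4: (W₁..W₄)·(W₅..W₆) → 51759+2700+61·12·25 = 72759; k=5: (W₁..W₅)·(W₆..W₆) → 51084+0+61·9·25 = 64809.
Best split is after W₂, i.e. k = 2.

2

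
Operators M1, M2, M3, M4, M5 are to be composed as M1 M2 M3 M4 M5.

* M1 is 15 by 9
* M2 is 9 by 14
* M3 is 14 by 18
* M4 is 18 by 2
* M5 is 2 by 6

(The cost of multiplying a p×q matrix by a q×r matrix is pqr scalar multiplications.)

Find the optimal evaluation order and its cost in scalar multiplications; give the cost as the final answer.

1206

Adjacent pairs: M1M2 = 15·9·14 = 1890; M2M3 = 9·14·18 = 2268; M3M4 = 14·18·2 = 504; M4M5 = 18·2·6 = 216.
Length 3: M1..M3: k=1: 0+2268+15·9·18=4698; k=2: 1890+0+15·14·18=5670 → min 4698 | M2..M4: k=2: 0+504+9·14·2=756; k=3: 2268+0+9·18·2=2592 → min 756 | M3..M5: k=3: 0+216+14·18·6=1728; k=4: 504+0+14·2·6=672 → min 672.
Length 4: M1..M4: k=1: 0+756+15·9·2=1026; k=2: 1890+504+15·14·2=2814; k=3: 4698+0+15·18·2=5238 → min 1026 | M2..M5: k=2: 0+672+9·14·6=1428; k=3: 2268+216+9·18·6=3456; k=4: 756+0+9·2·6=864 → min 864.
Length 5: M1..M5: k=1: 0+864+15·9·6=1674; k=2: 1890+672+15·14·6=3822; k=3: 4698+216+15·18·6=6534; k=4: 1026+0+15·2·6=1206 → min 1206.
Optimal parenthesization: ((M1 (M2 (M3 M4))) M5) with cost 1206.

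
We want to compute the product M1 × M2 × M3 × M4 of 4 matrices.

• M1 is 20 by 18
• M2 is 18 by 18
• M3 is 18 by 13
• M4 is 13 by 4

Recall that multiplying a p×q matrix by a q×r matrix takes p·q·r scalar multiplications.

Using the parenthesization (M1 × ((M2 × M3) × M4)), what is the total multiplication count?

(M2 × M3): 18×18 by 18×13 → 18×13, cost 18·18·13 = 4212
((M2 × M3) × M4): 18×13 by 13×4 → 18×4, cost 18·13·4 = 936; cumulative 5148
(M1 × ((M2 × M3) × M4)): 20×18 by 18×4 → 20×4, cost 20·18·4 = 1440; cumulative 6588
Total: 6588 scalar multiplications.

6588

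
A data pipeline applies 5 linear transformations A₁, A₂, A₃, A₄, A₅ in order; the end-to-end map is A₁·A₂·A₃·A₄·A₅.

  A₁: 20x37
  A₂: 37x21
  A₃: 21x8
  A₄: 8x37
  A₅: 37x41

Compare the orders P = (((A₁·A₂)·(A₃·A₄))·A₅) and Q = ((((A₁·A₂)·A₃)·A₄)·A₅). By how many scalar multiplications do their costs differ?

Order P = (((A₁·A₂)·(A₃·A₄))·A₅): (A₁·A₂): 20×37 by 37×21 → 20×21, cost 20·37·21 = 15540; (A₃·A₄): 21×8 by 8×37 → 21×37, cost 21·8·37 = 6216; ((A₁·A₂)·(A₃·A₄)): 20×21 by 21×37 → 20×37, cost 20·21·37 = 15540; cumulative 37296; (((A₁·A₂)·(A₃·A₄))·A₅): 20×37 by 37×41 → 20×41, cost 20·37·41 = 30340; cumulative 67636. Total 67636.
Order Q = ((((A₁·A₂)·A₃)·A₄)·A₅): (A₁·A₂): 20×37 by 37×21 → 20×21, cost 20·37·21 = 15540; ((A₁·A₂)·A₃): 20×21 by 21×8 → 20×8, cost 20·21·8 = 3360; cumulative 18900; (((A₁·A₂)·A₃)·A₄): 20×8 by 8×37 → 20×37, cost 20·8·37 = 5920; cumulative 24820; ((((A₁·A₂)·A₃)·A₄)·A₅): 20×37 by 37×41 → 20×41, cost 20·37·41 = 30340; cumulative 55160. Total 55160.
Difference: |67636 − 55160| = 12476.

12476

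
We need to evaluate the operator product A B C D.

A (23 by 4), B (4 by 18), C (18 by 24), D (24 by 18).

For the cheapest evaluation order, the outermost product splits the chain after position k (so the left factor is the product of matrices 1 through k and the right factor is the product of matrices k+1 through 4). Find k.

Adjacent pairs: AB = 23·4·18 = 1656; BC = 4·18·24 = 1728; CD = 18·24·18 = 7776.
Length 3: A..C: k=1: 0+1728+23·4·24=3936; k=2: 1656+0+23·18·24=11592 → min 3936 | B..D: k=2: 0+7776+4·18·18=9072; k=3: 1728+0+4·24·18=3456 → min 3456.
Top-level splits: k=1: (A..A)·(B..D) → 0+3456+23·4·18 = 5112; k=2: (A..B)·(C..D) → 1656+7776+23·18·18 = 16884; k=3: (A..C)·(D..D) → 3936+0+23·24·18 = 13872.
Best split is after A, i.e. k = 1.

1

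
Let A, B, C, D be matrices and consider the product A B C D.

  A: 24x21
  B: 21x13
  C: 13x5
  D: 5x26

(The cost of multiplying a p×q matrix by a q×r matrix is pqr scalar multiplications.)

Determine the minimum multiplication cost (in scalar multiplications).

7005

Adjacent pairs: AB = 24·21·13 = 6552; BC = 21·13·5 = 1365; CD = 13·5·26 = 1690.
Length 3: A..C: k=1: 0+1365+24·21·5=3885; k=2: 6552+0+24·13·5=8112 → min 3885 | B..D: k=2: 0+1690+21·13·26=8788; k=3: 1365+0+21·5·26=4095 → min 4095.
Length 4: A..D: k=1: 0+4095+24·21·26=17199; k=2: 6552+1690+24·13·26=16354; k=3: 3885+0+24·5·26=7005 → min 7005.
Optimal order: ((A (B C)) D) with cost 7005.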